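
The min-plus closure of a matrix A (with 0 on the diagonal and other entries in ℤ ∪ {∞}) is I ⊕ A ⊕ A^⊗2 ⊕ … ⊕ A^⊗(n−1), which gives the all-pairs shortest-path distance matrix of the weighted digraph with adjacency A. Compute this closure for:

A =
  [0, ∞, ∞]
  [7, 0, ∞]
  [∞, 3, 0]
Closure =
  [0, ∞, ∞]
  [7, 0, ∞]
  [10, 3, 0]

This is the Floyd-Warshall all-pairs shortest-path computation. For each intermediate vertex k = 0, 1, …, 2, update dist[i][j] ← min(dist[i][j], dist[i][k] + dist[k][j]). The final matrix gives, for each (i, j), the minimum total weight of any directed path from i to j (possibly empty when i = j).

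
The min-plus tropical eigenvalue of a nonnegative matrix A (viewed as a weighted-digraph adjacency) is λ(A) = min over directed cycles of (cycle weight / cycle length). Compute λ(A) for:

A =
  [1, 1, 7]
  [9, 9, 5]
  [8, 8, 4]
λ(A) = 1

Enumerate directed cycles and compute their means (weight / length). Sample:
  cycle 0 → 0: weight = 1, length = 1, mean = 1/1 ≈ 1.000
  cycle 1 → 1: weight = 9, length = 1, mean = 9/1 ≈ 9.000
  cycle 2 → 2: weight = 4, length = 1, mean = 4/1 ≈ 4.000
  cycle 0 → 1 → 0: weight = 10, length = 2, mean = 10/2 ≈ 5.000
  cycle 0 → 2 → 0: weight = 15, length = 2, mean = 15/2 ≈ 7.500
  cycle 1 → 0 → 1: weight = 10, length = 2, mean = 10/2 ≈ 5.000
Minimum mean = 1.000, attained e.g. along the cycle 0 → 0 with weight 1 and length 1. So λ(A) = 1/1 = 1.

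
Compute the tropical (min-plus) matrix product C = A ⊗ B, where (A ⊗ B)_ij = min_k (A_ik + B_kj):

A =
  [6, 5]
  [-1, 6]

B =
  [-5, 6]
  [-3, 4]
A ⊗ B =
  [1, 9]
  [-6, 5]

Apply the min-plus product entry-by-entry:
  C[0][0] = min over k of (A[0][0] + B[0][0] = 6 + -5 = 1, A[0][1] + B[1][0] = 5 + -3 = 2) = 1 (attained at k = 0)
  C[0][1] = min over k of (A[0][0] + B[0][1] = 6 + 6 = 12, A[0][1] + B[1][1] = 5 + 4 = 9) = 9 (attained at k = 1)
  C[1][0] = min over k of (A[1][0] + B[0][0] = -1 + -5 = -6, A[1][1] + B[1][0] = 6 + -3 = 3) = -6 (attained at k = 0)
  C[1][1] = min over k of (A[1][0] + B[0][1] = -1 + 6 = 5, A[1][1] + B[1][1] = 6 + 4 = 10) = 5 (attained at k = 0)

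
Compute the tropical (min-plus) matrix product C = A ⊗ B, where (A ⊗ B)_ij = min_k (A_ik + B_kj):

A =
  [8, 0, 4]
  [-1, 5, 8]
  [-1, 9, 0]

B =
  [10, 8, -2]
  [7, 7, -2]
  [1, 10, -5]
A ⊗ B =
  [5, 7, -2]
  [9, 7, -3]
  [1, 7, -5]

Apply the min-plus product entry-by-entry:
  C[0][0] = min over k of (A[0][0] + B[0][0] = 8 + 10 = 18, A[0][1] + B[1][0] = 0 + 7 = 7, A[0][2] + B[2][0] = 4 + 1 = 5) = 5 (attained at k = 2)
  C[0][1] = min over k of (A[0][0] + B[0][1] = 8 + 8 = 16, A[0][1] + B[1][1] = 0 + 7 = 7, A[0][2] + B[2][1] = 4 + 10 = 14) = 7 (attained at k = 1)
  C[0][2] = min over k of (A[0][0] + B[0][2] = 8 + -2 = 6, A[0][1] + B[1][2] = 0 + -2 = -2, A[0][2] + B[2][2] = 4 + -5 = -1) = -2 (attained at k = 1)
  C[1][0] = min over k of (A[1][0] + B[0][0] = -1 + 10 = 9, A[1][1] + B[1][0] = 5 + 7 = 12, A[1][2] + B[2][0] = 8 + 1 = 9) = 9 (attained at k = 0)
  C[1][1] = min over k of (A[1][0] + B[0][1] = -1 + 8 = 7, A[1][1] + B[1][1] = 5 + 7 = 12, A[1][2] + B[2][1] = 8 + 10 = 18) = 7 (attained at k = 0)
  C[1][2] = min over k of (A[1][0] + B[0][2] = -1 + -2 = -3, A[1][1] + B[1][2] = 5 + -2 = 3, A[1][2] + B[2][2] = 8 + -5 = 3) = -3 (attained at k = 0)
  C[2][0] = min over k of (A[2][0] + B[0][0] = -1 + 10 = 9, A[2][1] + B[1][0] = 9 + 7 = 16, A[2][2] + B[2][0] = 0 + 1 = 1) = 1 (attained at k = 2)
  C[2][1] = min over k of (A[2][0] + B[0][1] = -1 + 8 = 7, A[2][1] + B[1][1] = 9 + 7 = 16, A[2][2] + B[2][1] = 0 + 10 = 10) = 7 (attained at k = 0)
  C[2][2] = min over k of (A[2][0] + B[0][2] = -1 + -2 = -3, A[2][1] + B[1][2] = 9 + -2 = 7, A[2][2] + B[2][2] = 0 + -5 = -5) = -5 (attained at k = 2)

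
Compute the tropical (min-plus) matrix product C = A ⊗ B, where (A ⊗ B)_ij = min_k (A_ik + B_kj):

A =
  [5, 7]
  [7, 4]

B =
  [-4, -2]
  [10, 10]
A ⊗ B =
  [1, 3]
  [3, 5]

Apply the min-plus product entry-by-entry:
  C[0][0] = min over k of (A[0][0] + B[0][0] = 5 + -4 = 1, A[0][1] + B[1][0] = 7 + 10 = 17) = 1 (attained at k = 0)
  C[0][1] = min over k of (A[0][0] + B[0][1] = 5 + -2 = 3, A[0][1] + B[1][1] = 7 + 10 = 17) = 3 (attained at k = 0)
  C[1][0] = min over k of (A[1][0] + B[0][0] = 7 + -4 = 3, A[1][1] + B[1][0] = 4 + 10 = 14) = 3 (attained at k = 0)
  C[1][1] = min over k of (A[1][0] + B[0][1] = 7 + -2 = 5, A[1][1] + B[1][1] = 4 + 10 = 14) = 5 (attained at k = 0)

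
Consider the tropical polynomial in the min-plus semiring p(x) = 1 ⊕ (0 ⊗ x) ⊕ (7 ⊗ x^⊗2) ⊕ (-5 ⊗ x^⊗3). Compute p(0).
p(0) = -5

A tropical monomial a ⊗ x^⊗i evaluates to a + i · x. Evaluating each term at x = 0:
  Term 0 contributes 1 + 0 · 0 = 1
  Term 1 contributes 0 + 1 · 0 = 0
  Term 2 contributes 7 + 2 · 0 = 7
  Term 3 contributes -5 + 3 · 0 = -5
p(0) = ⊕ of these = min[1, 0, 7, -5] = -5.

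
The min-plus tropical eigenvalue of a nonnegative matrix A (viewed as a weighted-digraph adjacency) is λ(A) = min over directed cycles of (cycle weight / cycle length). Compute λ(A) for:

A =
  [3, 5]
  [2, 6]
λ(A) = 3

Enumerate directed cycles and compute their means (weight / length). Sample:
  cycle 0 → 0: weight = 3, length = 1, mean = 3/1 ≈ 3.000
  cycle 1 → 1: weight = 6, length = 1, mean = 6/1 ≈ 6.000
  cycle 0 → 1 → 0: weight = 7, length = 2, mean = 7/2 ≈ 3.500
  cycle 1 → 0 → 1: weight = 7, length = 2, mean = 7/2 ≈ 3.500
Minimum mean = 3.000, attained e.g. along the cycle 0 → 0 with weight 3 and length 1. So λ(A) = 3/1 = 3.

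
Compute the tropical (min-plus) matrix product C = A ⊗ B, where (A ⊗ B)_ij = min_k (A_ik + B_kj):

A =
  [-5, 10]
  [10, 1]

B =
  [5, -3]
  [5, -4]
A ⊗ B =
  [0, -8]
  [6, -3]

Apply the min-plus product entry-by-entry:
  C[0][0] = min over k of (A[0][0] + B[0][0] = -5 + 5 = 0, A[0][1] + B[1][0] = 10 + 5 = 15) = 0 (attained at k = 0)
  C[0][1] = min over k of (A[0][0] + B[0][1] = -5 + -3 = -8, A[0][1] + B[1][1] = 10 + -4 = 6) = -8 (attained at k = 0)
  C[1][0] = min over k of (A[1][0] + B[0][0] = 10 + 5 = 15, A[1][1] + B[1][0] = 1 + 5 = 6) = 6 (attained at k = 1)
  C[1][1] = min over k of (A[1][0] + B[0][1] = 10 + -3 = 7, A[1][1] + B[1][1] = 1 + -4 = -3) = -3 (attained at k = 1)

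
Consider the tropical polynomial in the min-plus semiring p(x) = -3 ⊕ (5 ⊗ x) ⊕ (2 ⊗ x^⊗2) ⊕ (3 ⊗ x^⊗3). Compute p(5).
p(5) = -3

A tropical monomial a ⊗ x^⊗i evaluates to a + i · x. Evaluating each term at x = 5:
  Term 0 contributes -3 + 0 · 5 = -3
  Term 1 contributes 5 + 1 · 5 = 10
  Term 2 contributes 2 + 2 · 5 = 12
  Term 3 contributes 3 + 3 · 5 = 18
p(5) = ⊕ of these = min[-3, 10, 12, 18] = -3.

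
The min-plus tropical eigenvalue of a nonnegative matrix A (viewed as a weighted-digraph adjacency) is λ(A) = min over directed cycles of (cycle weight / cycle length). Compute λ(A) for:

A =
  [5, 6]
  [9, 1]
λ(A) = 1

Enumerate directed cycles and compute their means (weight / length). Sample:
  cycle 0 → 0: weight = 5, length = 1, mean = 5/1 ≈ 5.000
  cycle 1 → 1: weight = 1, length = 1, mean = 1/1 ≈ 1.000
  cycle 0 → 1 → 0: weight = 15, length = 2, mean = 15/2 ≈ 7.500
  cycle 1 → 0 → 1: weight = 15, length = 2, mean = 15/2 ≈ 7.500
Minimum mean = 1.000, attained e.g. along the cycle 1 → 1 with weight 1 and length 1. So λ(A) = 1/1 = 1.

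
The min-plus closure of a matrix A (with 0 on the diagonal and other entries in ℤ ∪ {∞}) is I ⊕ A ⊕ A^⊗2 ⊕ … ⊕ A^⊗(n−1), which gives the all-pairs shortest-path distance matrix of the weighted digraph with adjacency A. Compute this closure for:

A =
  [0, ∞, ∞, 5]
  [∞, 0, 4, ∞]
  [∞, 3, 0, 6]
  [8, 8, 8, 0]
Closure =
  [0, 13, 13, 5]
  [18, 0, 4, 10]
  [14, 3, 0, 6]
  [8, 8, 8, 0]

This is the Floyd-Warshall all-pairs shortest-path computation. For each intermediate vertex k = 0, 1, …, 3, update dist[i][j] ← min(dist[i][j], dist[i][k] + dist[k][j]). The final matrix gives, for each (i, j), the minimum total weight of any directed path from i to j (possibly empty when i = j).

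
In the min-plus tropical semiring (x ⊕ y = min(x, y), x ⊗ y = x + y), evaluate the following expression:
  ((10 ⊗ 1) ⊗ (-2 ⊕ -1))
((10 ⊗ 1) ⊗ (-2 ⊕ -1)) = 9

Expand innermost to outermost. Recall ⊕ takes the minimum of its arguments and ⊗ takes their sum. Working out the expression ((10 ⊗ 1) ⊗ (-2 ⊕ -1)) gives 9.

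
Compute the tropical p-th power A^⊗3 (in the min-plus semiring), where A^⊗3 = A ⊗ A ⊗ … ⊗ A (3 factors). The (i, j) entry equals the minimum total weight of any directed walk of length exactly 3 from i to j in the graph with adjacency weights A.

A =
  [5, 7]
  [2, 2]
A^⊗3 =
  [11, 11]
  [6, 6]

Each entry (A^⊗3)_ij equals the minimum over all length-3 walks i = v_0 → v_1 → … → v_3 = j of Σ_t A[v_t][v_{t+1}]. For example, for (i, j) = (0, 1) we minimise over 4 possible intermediate vertex sequences; the minimum is 11, attained along the walk 0 → 1 → 1 → 1.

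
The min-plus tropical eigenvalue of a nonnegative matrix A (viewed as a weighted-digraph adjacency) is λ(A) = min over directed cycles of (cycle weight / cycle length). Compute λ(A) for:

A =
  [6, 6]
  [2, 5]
λ(A) = 4

Enumerate directed cycles and compute their means (weight / length). Sample:
  cycle 0 → 0: weight = 6, length = 1, mean = 6/1 ≈ 6.000
  cycle 1 → 1: weight = 5, length = 1, mean = 5/1 ≈ 5.000
  cycle 0 → 1 → 0: weight = 8, length = 2, mean = 8/2 ≈ 4.000
  cycle 1 → 0 → 1: weight = 8, length = 2, mean = 8/2 ≈ 4.000
Minimum mean = 4.000, attained e.g. along the cycle 0 → 1 → 0 with weight 8 and length 2. So λ(A) = 8/2 = 4.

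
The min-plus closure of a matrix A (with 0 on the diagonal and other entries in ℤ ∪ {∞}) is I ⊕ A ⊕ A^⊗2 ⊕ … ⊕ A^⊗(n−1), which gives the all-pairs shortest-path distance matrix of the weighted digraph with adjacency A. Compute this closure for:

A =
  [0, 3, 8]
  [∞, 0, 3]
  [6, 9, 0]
Closure =
  [0, 3, 6]
  [9, 0, 3]
  [6, 9, 0]

This is the Floyd-Warshall all-pairs shortest-path computation. For each intermediate vertex k = 0, 1, …, 2, update dist[i][j] ← min(dist[i][j], dist[i][k] + dist[k][j]). The final matrix gives, for each (i, j), the minimum total weight of any directed path from i to j (possibly empty when i = j).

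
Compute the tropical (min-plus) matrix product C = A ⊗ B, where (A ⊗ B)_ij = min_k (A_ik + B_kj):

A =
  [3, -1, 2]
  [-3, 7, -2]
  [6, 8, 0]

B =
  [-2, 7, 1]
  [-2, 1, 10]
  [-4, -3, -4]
A ⊗ B =
  [-3, -1, -2]
  [-6, -5, -6]
  [-4, -3, -4]

Apply the min-plus product entry-by-entry:
  C[0][0] = min over k of (A[0][0] + B[0][0] = 3 + -2 = 1, A[0][1] + B[1][0] = -1 + -2 = -3, A[0][2] + B[2][0] = 2 + -4 = -2) = -3 (attained at k = 1)
  C[0][1] = min over k of (A[0][0] + B[0][1] = 3 + 7 = 10, A[0][1] + B[1][1] = -1 + 1 = 0, A[0][2] + B[2][1] = 2 + -3 = -1) = -1 (attained at k = 2)
  C[0][2] = min over k of (A[0][0] + B[0][2] = 3 + 1 = 4, A[0][1] + B[1][2] = -1 + 10 = 9, A[0][2] + B[2][2] = 2 + -4 = -2) = -2 (attained at k = 2)
  C[1][0] = min over k of (A[1][0] + B[0][0] = -3 + -2 = -5, A[1][1] + B[1][0] = 7 + -2 = 5, A[1][2] + B[2][0] = -2 + -4 = -6) = -6 (attained at k = 2)
  C[1][1] = min over k of (A[1][0] + B[0][1] = -3 + 7 = 4, A[1][1] + B[1][1] = 7 + 1 = 8, A[1][2] + B[2][1] = -2 + -3 = -5) = -5 (attained at k = 2)
  C[1][2] = min over k of (A[1][0] + B[0][2] = -3 + 1 = -2, A[1][1] + B[1][2] = 7 + 10 = 17, A[1][2] + B[2][2] = -2 + -4 = -6) = -6 (attained at k = 2)
  C[2][0] = min over k of (A[2][0] + B[0][0] = 6 + -2 = 4, A[2][1] + B[1][0] = 8 + -2 = 6, A[2][2] + B[2][0] = 0 + -4 = -4) = -4 (attained at k = 2)
  C[2][1] = min over k of (A[2][0] + B[0][1] = 6 + 7 = 13, A[2][1] + B[1][1] = 8 + 1 = 9, A[2][2] + B[2][1] = 0 + -3 = -3) = -3 (attained at k = 2)
  C[2][2] = min over k of (A[2][0] + B[0][2] = 6 + 1 = 7, A[2][1] + B[1][2] = 8 + 10 = 18, A[2][2] + B[2][2] = 0 + -4 = -4) = -4 (attained at k = 2)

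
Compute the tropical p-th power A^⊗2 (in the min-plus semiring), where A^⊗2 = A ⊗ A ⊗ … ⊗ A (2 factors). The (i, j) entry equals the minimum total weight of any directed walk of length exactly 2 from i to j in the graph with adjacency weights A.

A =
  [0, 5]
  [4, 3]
A^⊗2 =
  [0, 5]
  [4, 6]

Each entry (A^⊗2)_ij equals the minimum over all length-2 walks i = v_0 → v_1 → … → v_2 = j of Σ_t A[v_t][v_{t+1}]. For example, for (i, j) = (0, 1) we minimise over 2 possible intermediate vertex sequences; the minimum is 5, attained along the walk 0 → 0 → 1.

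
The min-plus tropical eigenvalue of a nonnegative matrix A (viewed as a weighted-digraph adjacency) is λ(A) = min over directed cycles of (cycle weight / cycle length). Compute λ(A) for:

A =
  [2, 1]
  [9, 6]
λ(A) = 2

Enumerate directed cycles and compute their means (weight / length). Sample:
  cycle 0 → 0: weight = 2, length = 1, mean = 2/1 ≈ 2.000
  cycle 1 → 1: weight = 6, length = 1, mean = 6/1 ≈ 6.000
  cycle 0 → 1 → 0: weight = 10, length = 2, mean = 10/2 ≈ 5.000
  cycle 1 → 0 → 1: weight = 10, length = 2, mean = 10/2 ≈ 5.000
Minimum mean = 2.000, attained e.g. along the cycle 0 → 0 with weight 2 and length 1. So λ(A) = 2/1 = 2.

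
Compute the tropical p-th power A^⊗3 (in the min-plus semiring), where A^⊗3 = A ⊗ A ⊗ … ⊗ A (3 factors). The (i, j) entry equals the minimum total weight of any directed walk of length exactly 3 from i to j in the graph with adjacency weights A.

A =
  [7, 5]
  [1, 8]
A^⊗3 =
  [13, 11]
  [7, 13]

Each entry (A^⊗3)_ij equals the minimum over all length-3 walks i = v_0 → v_1 → … → v_3 = j of Σ_t A[v_t][v_{t+1}]. For example, for (i, j) = (0, 1) we minimise over 4 possible intermediate vertex sequences; the minimum is 11, attained along the walk 0 → 1 → 0 → 1.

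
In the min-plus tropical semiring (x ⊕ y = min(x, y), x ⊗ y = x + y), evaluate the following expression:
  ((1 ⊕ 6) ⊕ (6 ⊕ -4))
((1 ⊕ 6) ⊕ (6 ⊕ -4)) = -4

Expand innermost to outermost. Recall ⊕ takes the minimum of its arguments and ⊗ takes their sum. Working out the expression ((1 ⊕ 6) ⊕ (6 ⊕ -4)) gives -4.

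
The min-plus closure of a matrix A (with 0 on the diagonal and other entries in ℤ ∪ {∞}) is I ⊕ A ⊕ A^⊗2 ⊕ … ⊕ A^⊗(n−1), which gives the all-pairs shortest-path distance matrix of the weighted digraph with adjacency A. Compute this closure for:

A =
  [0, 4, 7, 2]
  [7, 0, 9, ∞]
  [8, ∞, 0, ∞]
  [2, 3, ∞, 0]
Closure =
  [0, 4, 7, 2]
  [7, 0, 9, 9]
  [8, 12, 0, 10]
  [2, 3, 9, 0]

This is the Floyd-Warshall all-pairs shortest-path computation. For each intermediate vertex k = 0, 1, …, 3, update dist[i][j] ← min(dist[i][j], dist[i][k] + dist[k][j]). The final matrix gives, for each (i, j), the minimum total weight of any directed path from i to j (possibly empty when i = j).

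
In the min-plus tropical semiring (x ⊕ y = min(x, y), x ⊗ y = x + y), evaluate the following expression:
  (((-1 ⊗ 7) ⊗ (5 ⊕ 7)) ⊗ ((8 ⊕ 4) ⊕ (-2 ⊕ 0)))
(((-1 ⊗ 7) ⊗ (5 ⊕ 7)) ⊗ ((8 ⊕ 4) ⊕ (-2 ⊕ 0))) = 9

Expand innermost to outermost. Recall ⊕ takes the minimum of its arguments and ⊗ takes their sum. Working out the expression (((-1 ⊗ 7) ⊗ (5 ⊕ 7)) ⊗ ((8 ⊕ 4) ⊕ (-2 ⊕ 0))) gives 9.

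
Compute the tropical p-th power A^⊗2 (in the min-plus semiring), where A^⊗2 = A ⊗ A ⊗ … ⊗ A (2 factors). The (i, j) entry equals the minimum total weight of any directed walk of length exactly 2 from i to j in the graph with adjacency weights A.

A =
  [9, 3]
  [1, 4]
A^⊗2 =
  [4, 7]
  [5, 4]

Each entry (A^⊗2)_ij equals the minimum over all length-2 walks i = v_0 → v_1 → … → v_2 = j of Σ_t A[v_t][v_{t+1}]. For example, for (i, j) = (0, 1) we minimise over 2 possible intermediate vertex sequences; the minimum is 7, attained along the walk 0 → 1 → 1.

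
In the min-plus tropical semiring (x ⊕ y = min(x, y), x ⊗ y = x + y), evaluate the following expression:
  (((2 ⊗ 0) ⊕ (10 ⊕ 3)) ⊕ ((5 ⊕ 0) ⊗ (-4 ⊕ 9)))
(((2 ⊗ 0) ⊕ (10 ⊕ 3)) ⊕ ((5 ⊕ 0) ⊗ (-4 ⊕ 9))) = -4

Expand innermost to outermost. Recall ⊕ takes the minimum of its arguments and ⊗ takes their sum. Working out the expression (((2 ⊗ 0) ⊕ (10 ⊕ 3)) ⊕ ((5 ⊕ 0) ⊗ (-4 ⊕ 9))) gives -4.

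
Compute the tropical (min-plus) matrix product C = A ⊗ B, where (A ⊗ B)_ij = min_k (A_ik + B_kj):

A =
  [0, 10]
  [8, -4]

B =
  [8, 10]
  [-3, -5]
A ⊗ B =
  [7, 5]
  [-7, -9]

Apply the min-plus product entry-by-entry:
  C[0][0] = min over k of (A[0][0] + B[0][0] = 0 + 8 = 8, A[0][1] + B[1][0] = 10 + -3 = 7) = 7 (attained at k = 1)
  C[0][1] = min over k of (A[0][0] + B[0][1] = 0 + 10 = 10, A[0][1] + B[1][1] = 10 + -5 = 5) = 5 (attained at k = 1)
  C[1][0] = min over k of (A[1][0] + B[0][0] = 8 + 8 = 16, A[1][1] + B[1][0] = -4 + -3 = -7) = -7 (attained at k = 1)
  C[1][1] = min over k of (A[1][0] + B[0][1] = 8 + 10 = 18, A[1][1] + B[1][1] = -4 + -5 = -9) = -9 (attained at k = 1)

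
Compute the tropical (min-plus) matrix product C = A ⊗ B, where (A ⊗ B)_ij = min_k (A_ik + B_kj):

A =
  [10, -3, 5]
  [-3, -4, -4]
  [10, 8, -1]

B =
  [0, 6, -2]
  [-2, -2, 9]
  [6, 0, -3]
A ⊗ B =
  [-5, -5, 2]
  [-6, -6, -7]
  [5, -1, -4]

Apply the min-plus product entry-by-entry:
  C[0][0] = min over k of (A[0][0] + B[0][0] = 10 + 0 = 10, A[0][1] + B[1][0] = -3 + -2 = -5, A[0][2] + B[2][0] = 5 + 6 = 11) = -5 (attained at k = 1)
  C[0][1] = min over k of (A[0][0] + B[0][1] = 10 + 6 = 16, A[0][1] + B[1][1] = -3 + -2 = -5, A[0][2] + B[2][1] = 5 + 0 = 5) = -5 (attained at k = 1)
  C[0][2] = min over k of (A[0][0] + B[0][2] = 10 + -2 = 8, A[0][1] + B[1][2] = -3 + 9 = 6, A[0][2] + B[2][2] = 5 + -3 = 2) = 2 (attained at k = 2)
  C[1][0] = min over k of (A[1][0] + B[0][0] = -3 + 0 = -3, A[1][1] + B[1][0] = -4 + -2 = -6, A[1][2] + B[2][0] = -4 + 6 = 2) = -6 (attained at k = 1)
  C[1][1] = min over k of (A[1][0] + B[0][1] = -3 + 6 = 3, A[1][1] + B[1][1] = -4 + -2 = -6, A[1][2] + B[2][1] = -4 + 0 = -4) = -6 (attained at k = 1)
  C[1][2] = min over k of (A[1][0] + B[0][2] = -3 + -2 = -5, A[1][1] + B[1][2] = -4 + 9 = 5, A[1][2] + B[2][2] = -4 + -3 = -7) = -7 (attained at k = 2)
  C[2][0] = min over k of (A[2][0] + B[0][0] = 10 + 0 = 10, A[2][1] + B[1][0] = 8 + -2 = 6, A[2][2] + B[2][0] = -1 + 6 = 5) = 5 (attained at k = 2)
  C[2][1] = min over k of (A[2][0] + B[0][1] = 10 + 6 = 16, A[2][1] + B[1][1] = 8 + -2 = 6, A[2][2] + B[2][1] = -1 + 0 = -1) = -1 (attained at k = 2)
  C[2][2] = min over k of (A[2][0] + B[0][2] = 10 + -2 = 8, A[2][1] + B[1][2] = 8 + 9 = 17, A[2][2] + B[2][2] = -1 + -3 = -4) = -4 (attained at k = 2)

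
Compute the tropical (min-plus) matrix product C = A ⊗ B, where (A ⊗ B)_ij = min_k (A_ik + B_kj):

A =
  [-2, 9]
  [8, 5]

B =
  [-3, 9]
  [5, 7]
A ⊗ B =
  [-5, 7]
  [5, 12]

Apply the min-plus product entry-by-entry:
  C[0][0] = min over k of (A[0][0] + B[0][0] = -2 + -3 = -5, A[0][1] + B[1][0] = 9 + 5 = 14) = -5 (attained at k = 0)
  C[0][1] = min over k of (A[0][0] + B[0][1] = -2 + 9 = 7, A[0][1] + B[1][1] = 9 + 7 = 16) = 7 (attained at k = 0)
  C[1][0] = min over k of (A[1][0] + B[0][0] = 8 + -3 = 5, A[1][1] + B[1][0] = 5 + 5 = 10) = 5 (attained at k = 0)
  C[1][1] = min over k of (A[1][0] + B[0][1] = 8 + 9 = 17, A[1][1] + B[1][1] = 5 + 7 = 12) = 12 (attained at k = 1)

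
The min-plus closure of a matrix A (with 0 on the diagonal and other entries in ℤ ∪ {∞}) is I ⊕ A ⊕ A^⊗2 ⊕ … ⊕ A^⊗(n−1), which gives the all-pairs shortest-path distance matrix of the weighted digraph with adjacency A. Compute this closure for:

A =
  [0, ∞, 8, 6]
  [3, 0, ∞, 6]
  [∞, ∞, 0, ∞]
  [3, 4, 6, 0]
Closure =
  [0, 10, 8, 6]
  [3, 0, 11, 6]
  [∞, ∞, 0, ∞]
  [3, 4, 6, 0]

This is the Floyd-Warshall all-pairs shortest-path computation. For each intermediate vertex k = 0, 1, …, 3, update dist[i][j] ← min(dist[i][j], dist[i][k] + dist[k][j]). The final matrix gives, for each (i, j), the minimum total weight of any directed path from i to j (possibly empty when i = j).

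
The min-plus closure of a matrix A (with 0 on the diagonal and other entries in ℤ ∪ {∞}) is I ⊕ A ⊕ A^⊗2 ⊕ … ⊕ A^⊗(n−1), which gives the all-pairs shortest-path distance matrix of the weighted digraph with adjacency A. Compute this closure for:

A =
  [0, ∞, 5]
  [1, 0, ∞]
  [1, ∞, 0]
Closure =
  [0, ∞, 5]
  [1, 0, 6]
  [1, ∞, 0]

This is the Floyd-Warshall all-pairs shortest-path computation. For each intermediate vertex k = 0, 1, …, 2, update dist[i][j] ← min(dist[i][j], dist[i][k] + dist[k][j]). The final matrix gives, for each (i, j), the minimum total weight of any directed path from i to j (possibly empty when i = j).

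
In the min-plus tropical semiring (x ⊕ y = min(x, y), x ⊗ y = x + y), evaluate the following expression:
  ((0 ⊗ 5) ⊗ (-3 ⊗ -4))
((0 ⊗ 5) ⊗ (-3 ⊗ -4)) = -2

Expand innermost to outermost. Recall ⊕ takes the minimum of its arguments and ⊗ takes their sum. Working out the expression ((0 ⊗ 5) ⊗ (-3 ⊗ -4)) gives -2.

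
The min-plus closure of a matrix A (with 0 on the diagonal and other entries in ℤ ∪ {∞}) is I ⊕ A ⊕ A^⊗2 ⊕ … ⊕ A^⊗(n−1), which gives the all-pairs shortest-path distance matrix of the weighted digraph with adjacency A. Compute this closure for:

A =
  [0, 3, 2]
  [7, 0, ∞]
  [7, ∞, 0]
Closure =
  [0, 3, 2]
  [7, 0, 9]
  [7, 10, 0]

This is the Floyd-Warshall all-pairs shortest-path computation. For each intermediate vertex k = 0, 1, …, 2, update dist[i][j] ← min(dist[i][j], dist[i][k] + dist[k][j]). The final matrix gives, for each (i, j), the minimum total weight of any directed path from i to j (possibly empty when i = j).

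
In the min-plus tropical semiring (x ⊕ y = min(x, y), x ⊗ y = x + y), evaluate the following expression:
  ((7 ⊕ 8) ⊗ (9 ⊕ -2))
((7 ⊕ 8) ⊗ (9 ⊕ -2)) = 5

Expand innermost to outermost. Recall ⊕ takes the minimum of its arguments and ⊗ takes their sum. Working out the expression ((7 ⊕ 8) ⊗ (9 ⊕ -2)) gives 5.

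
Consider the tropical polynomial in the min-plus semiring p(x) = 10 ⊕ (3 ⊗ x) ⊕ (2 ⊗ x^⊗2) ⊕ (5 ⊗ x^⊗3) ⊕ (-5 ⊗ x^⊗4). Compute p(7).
p(7) = 10

A tropical monomial a ⊗ x^⊗i evaluates to a + i · x. Evaluating each term at x = 7:
  Term 0 contributes 10 + 0 · 7 = 10
  Term 1 contributes 3 + 1 · 7 = 10
  Term 2 contributes 2 + 2 · 7 = 16
  Term 3 contributes 5 + 3 · 7 = 26
  Term 4 contributes -5 + 4 · 7 = 23
p(7) = ⊕ of these = min[10, 10, 16, 26, 23] = 10.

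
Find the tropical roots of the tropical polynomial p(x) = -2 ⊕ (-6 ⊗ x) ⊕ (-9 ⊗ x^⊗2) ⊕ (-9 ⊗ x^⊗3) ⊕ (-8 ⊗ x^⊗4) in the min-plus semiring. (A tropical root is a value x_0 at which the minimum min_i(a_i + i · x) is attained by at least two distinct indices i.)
Roots: {-1, 0, 3, 4}

Each tropical root is a break point of the lower envelope of the lines y = a_i + i · x (there are 5 lines, with slopes 0, 1, ..., 4). Only the lines that attain the minimum somewhere contribute to roots; other lines are dominated. Here the surviving (envelope) indices are i = 4, i = 3, i = 2, i = 1, i = 0.
Intersections between consecutive envelope lines give the roots: for adjacent envelope indices i < j the intersection is x = (a_i − a_j) / (j − i). Reading off the sorted break points: {-1, 0, 3, 4}.
Verification: at each break x_0, at least two indices attain the minimum of min_i(a_i + i · x_0).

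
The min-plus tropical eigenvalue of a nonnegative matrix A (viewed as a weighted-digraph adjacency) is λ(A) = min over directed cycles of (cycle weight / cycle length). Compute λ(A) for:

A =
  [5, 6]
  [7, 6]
λ(A) = 5

Enumerate directed cycles and compute their means (weight / length). Sample:
  cycle 0 → 0: weight = 5, length = 1, mean = 5/1 ≈ 5.000
  cycle 1 → 1: weight = 6, length = 1, mean = 6/1 ≈ 6.000
  cycle 0 → 1 → 0: weight = 13, length = 2, mean = 13/2 ≈ 6.500
  cycle 1 → 0 → 1: weight = 13, length = 2, mean = 13/2 ≈ 6.500
Minimum mean = 5.000, attained e.g. along the cycle 0 → 0 with weight 5 and length 1. So λ(A) = 5/1 = 5.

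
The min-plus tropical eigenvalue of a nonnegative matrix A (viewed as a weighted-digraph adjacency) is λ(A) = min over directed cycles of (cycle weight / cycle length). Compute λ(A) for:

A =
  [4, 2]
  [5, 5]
λ(A) = 7/2

Enumerate directed cycles and compute their means (weight / length). Sample:
  cycle 0 → 0: weight = 4, length = 1, mean = 4/1 ≈ 4.000
  cycle 1 → 1: weight = 5, length = 1, mean = 5/1 ≈ 5.000
  cycle 0 → 1 → 0: weight = 7, length = 2, mean = 7/2 ≈ 3.500
  cycle 1 → 0 → 1: weight = 7, length = 2, mean = 7/2 ≈ 3.500
Minimum mean = 3.500, attained e.g. along the cycle 0 → 1 → 0 with weight 7 and length 2. So λ(A) = 7/2 = 7/2.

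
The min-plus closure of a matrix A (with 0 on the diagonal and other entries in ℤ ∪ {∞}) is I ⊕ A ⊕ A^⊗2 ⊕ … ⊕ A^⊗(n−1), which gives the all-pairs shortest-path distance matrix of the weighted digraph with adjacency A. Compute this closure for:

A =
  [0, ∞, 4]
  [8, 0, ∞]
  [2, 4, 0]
Closure =
  [0, 8, 4]
  [8, 0, 12]
  [2, 4, 0]

This is the Floyd-Warshall all-pairs shortest-path computation. For each intermediate vertex k = 0, 1, …, 2, update dist[i][j] ← min(dist[i][j], dist[i][k] + dist[k][j]). The final matrix gives, for each (i, j), the minimum total weight of any directed path from i to j (possibly empty when i = j).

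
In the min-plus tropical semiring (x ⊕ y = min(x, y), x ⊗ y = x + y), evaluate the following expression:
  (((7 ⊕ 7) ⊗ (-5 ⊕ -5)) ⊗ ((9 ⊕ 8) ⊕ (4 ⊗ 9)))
(((7 ⊕ 7) ⊗ (-5 ⊕ -5)) ⊗ ((9 ⊕ 8) ⊕ (4 ⊗ 9))) = 10

Expand innermost to outermost. Recall ⊕ takes the minimum of its arguments and ⊗ takes their sum. Working out the expression (((7 ⊕ 7) ⊗ (-5 ⊕ -5)) ⊗ ((9 ⊕ 8) ⊕ (4 ⊗ 9))) gives 10.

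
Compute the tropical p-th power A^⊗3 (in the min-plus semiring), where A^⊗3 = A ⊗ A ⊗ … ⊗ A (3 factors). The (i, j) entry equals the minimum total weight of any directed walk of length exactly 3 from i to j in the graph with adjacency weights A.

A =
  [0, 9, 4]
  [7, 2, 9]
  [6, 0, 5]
A^⊗3 =
  [0, 4, 4]
  [7, 6, 11]
  [6, 4, 10]

Each entry (A^⊗3)_ij equals the minimum over all length-3 walks i = v_0 → v_1 → … → v_3 = j of Σ_t A[v_t][v_{t+1}]. For example, for (i, j) = (0, 2) we minimise over 9 possible intermediate vertex sequences; the minimum is 4, attained along the walk 0 → 0 → 0 → 2.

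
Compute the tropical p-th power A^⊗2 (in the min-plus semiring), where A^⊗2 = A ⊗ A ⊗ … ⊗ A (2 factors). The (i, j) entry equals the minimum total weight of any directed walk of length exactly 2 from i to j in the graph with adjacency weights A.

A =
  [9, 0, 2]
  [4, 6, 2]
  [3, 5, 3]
A^⊗2 =
  [4, 6, 2]
  [5, 4, 5]
  [6, 3, 5]

Each entry (A^⊗2)_ij equals the minimum over all length-2 walks i = v_0 → v_1 → … → v_2 = j of Σ_t A[v_t][v_{t+1}]. For example, for (i, j) = (0, 2) we minimise over 3 possible intermediate vertex sequences; the minimum is 2, attained along the walk 0 → 1 → 2.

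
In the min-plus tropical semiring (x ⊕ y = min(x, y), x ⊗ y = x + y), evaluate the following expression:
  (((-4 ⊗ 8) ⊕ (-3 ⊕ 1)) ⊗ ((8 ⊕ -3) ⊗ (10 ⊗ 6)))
(((-4 ⊗ 8) ⊕ (-3 ⊕ 1)) ⊗ ((8 ⊕ -3) ⊗ (10 ⊗ 6))) = 10

Expand innermost to outermost. Recall ⊕ takes the minimum of its arguments and ⊗ takes their sum. Working out the expression (((-4 ⊗ 8) ⊕ (-3 ⊕ 1)) ⊗ ((8 ⊕ -3) ⊗ (10 ⊗ 6))) gives 10.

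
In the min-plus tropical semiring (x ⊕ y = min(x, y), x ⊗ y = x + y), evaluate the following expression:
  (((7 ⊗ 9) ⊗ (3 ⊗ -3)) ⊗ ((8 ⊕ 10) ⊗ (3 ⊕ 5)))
(((7 ⊗ 9) ⊗ (3 ⊗ -3)) ⊗ ((8 ⊕ 10) ⊗ (3 ⊕ 5))) = 27

Expand innermost to outermost. Recall ⊕ takes the minimum of its arguments and ⊗ takes their sum. Working out the expression (((7 ⊗ 9) ⊗ (3 ⊗ -3)) ⊗ ((8 ⊕ 10) ⊗ (3 ⊕ 5))) gives 27.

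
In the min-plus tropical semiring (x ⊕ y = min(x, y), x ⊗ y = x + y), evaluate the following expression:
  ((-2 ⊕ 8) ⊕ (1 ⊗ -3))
((-2 ⊕ 8) ⊕ (1 ⊗ -3)) = -2

Expand innermost to outermost. Recall ⊕ takes the minimum of its arguments and ⊗ takes their sum. Working out the expression ((-2 ⊕ 8) ⊕ (1 ⊗ -3)) gives -2.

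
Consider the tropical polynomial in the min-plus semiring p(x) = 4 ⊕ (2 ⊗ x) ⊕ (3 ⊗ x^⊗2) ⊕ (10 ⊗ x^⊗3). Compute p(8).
p(8) = 4

A tropical monomial a ⊗ x^⊗i evaluates to a + i · x. Evaluating each term at x = 8:
  Term 0 contributes 4 + 0 · 8 = 4
  Term 1 contributes 2 + 1 · 8 = 10
  Term 2 contributes 3 + 2 · 8 = 19
  Term 3 contributes 10 + 3 · 8 = 34
p(8) = ⊕ of these = min[4, 10, 19, 34] = 4.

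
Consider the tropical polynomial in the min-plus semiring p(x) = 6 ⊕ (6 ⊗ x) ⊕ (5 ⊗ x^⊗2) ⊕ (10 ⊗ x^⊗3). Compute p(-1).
p(-1) = 3

A tropical monomial a ⊗ x^⊗i evaluates to a + i · x. Evaluating each term at x = -1:
  Term 0 contributes 6 + 0 · -1 = 6
  Term 1 contributes 6 + 1 · -1 = 5
  Term 2 contributes 5 + 2 · -1 = 3
  Term 3 contributes 10 + 3 · -1 = 7
p(-1) = ⊕ of these = min[6, 5, 3, 7] = 3.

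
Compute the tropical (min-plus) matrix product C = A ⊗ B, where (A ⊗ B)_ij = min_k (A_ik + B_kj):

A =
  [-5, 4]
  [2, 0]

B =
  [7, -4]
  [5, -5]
A ⊗ B =
  [2, -9]
  [5, -5]

Apply the min-plus product entry-by-entry:
  C[0][0] = min over k of (A[0][0] + B[0][0] = -5 + 7 = 2, A[0][1] + B[1][0] = 4 + 5 = 9) = 2 (attained at k = 0)
  C[0][1] = min over k of (A[0][0] + B[0][1] = -5 + -4 = -9, A[0][1] + B[1][1] = 4 + -5 = -1) = -9 (attained at k = 0)
  C[1][0] = min over k of (A[1][0] + B[0][0] = 2 + 7 = 9, A[1][1] + B[1][0] = 0 + 5 = 5) = 5 (attained at k = 1)
  C[1][1] = min over k of (A[1][0] + B[0][1] = 2 + -4 = -2, A[1][1] + B[1][1] = 0 + -5 = -5) = -5 (attained at k = 1)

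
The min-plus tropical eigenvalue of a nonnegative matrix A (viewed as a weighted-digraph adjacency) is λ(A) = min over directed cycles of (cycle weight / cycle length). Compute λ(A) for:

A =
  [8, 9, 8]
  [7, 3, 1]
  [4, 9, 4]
λ(A) = 3

Enumerate directed cycles and compute their means (weight / length). Sample:
  cycle 0 → 0: weight = 8, length = 1, mean = 8/1 ≈ 8.000
  cycle 1 → 1: weight = 3, length = 1, mean = 3/1 ≈ 3.000
  cycle 2 → 2: weight = 4, length = 1, mean = 4/1 ≈ 4.000
  cycle 0 → 1 → 0: weight = 16, length = 2, mean = 16/2 ≈ 8.000
  cycle 0 → 2 → 0: weight = 12, length = 2, mean = 12/2 ≈ 6.000
  cycle 1 → 0 → 1: weight = 16, length = 2, mean = 16/2 ≈ 8.000
Minimum mean = 3.000, attained e.g. along the cycle 1 → 1 with weight 3 and length 1. So λ(A) = 3/1 = 3.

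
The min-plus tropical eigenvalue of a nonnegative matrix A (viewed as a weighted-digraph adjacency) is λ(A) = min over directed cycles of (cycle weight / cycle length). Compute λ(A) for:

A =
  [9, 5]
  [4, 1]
λ(A) = 1

Enumerate directed cycles and compute their means (weight / length). Sample:
  cycle 0 → 0: weight = 9, length = 1, mean = 9/1 ≈ 9.000
  cycle 1 → 1: weight = 1, length = 1, mean = 1/1 ≈ 1.000
  cycle 0 → 1 → 0: weight = 9, length = 2, mean = 9/2 ≈ 4.500
  cycle 1 → 0 → 1: weight = 9, length = 2, mean = 9/2 ≈ 4.500
Minimum mean = 1.000, attained e.g. along the cycle 1 → 1 with weight 1 and length 1. So λ(A) = 1/1 = 1.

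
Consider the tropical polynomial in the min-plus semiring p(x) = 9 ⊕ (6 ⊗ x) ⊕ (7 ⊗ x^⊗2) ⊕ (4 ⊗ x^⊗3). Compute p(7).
p(7) = 9

A tropical monomial a ⊗ x^⊗i evaluates to a + i · x. Evaluating each term at x = 7:
  Term 0 contributes 9 + 0 · 7 = 9
  Term 1 contributes 6 + 1 · 7 = 13
  Term 2 contributes 7 + 2 · 7 = 21
  Term 3 contributes 4 + 3 · 7 = 25
p(7) = ⊕ of these = min[9, 13, 21, 25] = 9.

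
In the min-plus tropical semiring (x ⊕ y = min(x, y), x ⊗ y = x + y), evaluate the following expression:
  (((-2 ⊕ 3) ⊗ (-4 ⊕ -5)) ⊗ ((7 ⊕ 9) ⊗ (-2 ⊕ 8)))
(((-2 ⊕ 3) ⊗ (-4 ⊕ -5)) ⊗ ((7 ⊕ 9) ⊗ (-2 ⊕ 8))) = -2

Expand innermost to outermost. Recall ⊕ takes the minimum of its arguments and ⊗ takes their sum. Working out the expression (((-2 ⊕ 3) ⊗ (-4 ⊕ -5)) ⊗ ((7 ⊕ 9) ⊗ (-2 ⊕ 8))) gives -2.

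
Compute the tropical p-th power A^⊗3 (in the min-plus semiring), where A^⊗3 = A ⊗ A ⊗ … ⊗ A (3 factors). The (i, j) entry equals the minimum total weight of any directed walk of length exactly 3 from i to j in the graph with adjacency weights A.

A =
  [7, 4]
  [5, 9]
A^⊗3 =
  [16, 13]
  [14, 16]

Each entry (A^⊗3)_ij equals the minimum over all length-3 walks i = v_0 → v_1 → … → v_3 = j of Σ_t A[v_t][v_{t+1}]. For example, for (i, j) = (0, 1) we minimise over 4 possible intermediate vertex sequences; the minimum is 13, attained along the walk 0 → 1 → 0 → 1.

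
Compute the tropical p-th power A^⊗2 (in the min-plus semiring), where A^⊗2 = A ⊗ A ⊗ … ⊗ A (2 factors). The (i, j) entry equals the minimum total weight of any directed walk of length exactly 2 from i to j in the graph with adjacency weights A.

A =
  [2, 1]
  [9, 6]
A^⊗2 =
  [4, 3]
  [11, 10]

Each entry (A^⊗2)_ij equals the minimum over all length-2 walks i = v_0 → v_1 → … → v_2 = j of Σ_t A[v_t][v_{t+1}]. For example, for (i, j) = (0, 1) we minimise over 2 possible intermediate vertex sequences; the minimum is 3, attained along the walk 0 → 0 → 1.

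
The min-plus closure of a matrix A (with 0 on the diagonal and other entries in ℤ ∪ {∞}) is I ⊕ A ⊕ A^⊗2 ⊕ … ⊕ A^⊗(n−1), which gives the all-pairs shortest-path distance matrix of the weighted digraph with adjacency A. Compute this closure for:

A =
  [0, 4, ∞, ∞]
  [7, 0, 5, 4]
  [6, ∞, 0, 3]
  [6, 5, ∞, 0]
Closure =
  [0, 4, 9, 8]
  [7, 0, 5, 4]
  [6, 8, 0, 3]
  [6, 5, 10, 0]

This is the Floyd-Warshall all-pairs shortest-path computation. For each intermediate vertex k = 0, 1, …, 3, update dist[i][j] ← min(dist[i][j], dist[i][k] + dist[k][j]). The final matrix gives, for each (i, j), the minimum total weight of any directed path from i to j (possibly empty when i = j).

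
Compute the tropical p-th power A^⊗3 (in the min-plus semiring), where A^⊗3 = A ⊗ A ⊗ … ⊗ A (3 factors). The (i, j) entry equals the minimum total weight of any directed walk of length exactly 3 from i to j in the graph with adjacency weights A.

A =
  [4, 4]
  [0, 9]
A^⊗3 =
  [8, 8]
  [4, 8]

Each entry (A^⊗3)_ij equals the minimum over all length-3 walks i = v_0 → v_1 → … → v_3 = j of Σ_t A[v_t][v_{t+1}]. For example, for (i, j) = (0, 1) we minimise over 4 possible intermediate vertex sequences; the minimum is 8, attained along the walk 0 → 1 → 0 → 1.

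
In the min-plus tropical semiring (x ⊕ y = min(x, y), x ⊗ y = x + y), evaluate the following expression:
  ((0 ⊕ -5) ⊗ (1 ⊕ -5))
((0 ⊕ -5) ⊗ (1 ⊕ -5)) = -10

Expand innermost to outermost. Recall ⊕ takes the minimum of its arguments and ⊗ takes their sum. Working out the expression ((0 ⊕ -5) ⊗ (1 ⊕ -5)) gives -10.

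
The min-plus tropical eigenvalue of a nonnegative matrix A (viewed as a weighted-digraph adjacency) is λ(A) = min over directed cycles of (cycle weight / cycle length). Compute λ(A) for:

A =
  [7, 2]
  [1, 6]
λ(A) = 3/2

Enumerate directed cycles and compute their means (weight / length). Sample:
  cycle 0 → 0: weight = 7, length = 1, mean = 7/1 ≈ 7.000
  cycle 1 → 1: weight = 6, length = 1, mean = 6/1 ≈ 6.000
  cycle 0 → 1 → 0: weight = 3, length = 2, mean = 3/2 ≈ 1.500
  cycle 1 → 0 → 1: weight = 3, length = 2, mean = 3/2 ≈ 1.500
Minimum mean = 1.500, attained e.g. along the cycle 0 → 1 → 0 with weight 3 and length 2. So λ(A) = 3/2 = 3/2.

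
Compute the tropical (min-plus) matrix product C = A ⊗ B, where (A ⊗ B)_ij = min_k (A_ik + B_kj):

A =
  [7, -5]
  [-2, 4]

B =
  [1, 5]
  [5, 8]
A ⊗ B =
  [0, 3]
  [-1, 3]

Apply the min-plus product entry-by-entry:
  C[0][0] = min over k of (A[0][0] + B[0][0] = 7 + 1 = 8, A[0][1] + B[1][0] = -5 + 5 = 0) = 0 (attained at k = 1)
  C[0][1] = min over k of (A[0][0] + B[0][1] = 7 + 5 = 12, A[0][1] + B[1][1] = -5 + 8 = 3) = 3 (attained at k = 1)
  C[1][0] = min over k of (A[1][0] + B[0][0] = -2 + 1 = -1, A[1][1] + B[1][0] = 4 + 5 = 9) = -1 (attained at k = 0)
  C[1][1] = min over k of (A[1][0] + B[0][1] = -2 + 5 = 3, A[1][1] + B[1][1] = 4 + 8 = 12) = 3 (attained at k = 0)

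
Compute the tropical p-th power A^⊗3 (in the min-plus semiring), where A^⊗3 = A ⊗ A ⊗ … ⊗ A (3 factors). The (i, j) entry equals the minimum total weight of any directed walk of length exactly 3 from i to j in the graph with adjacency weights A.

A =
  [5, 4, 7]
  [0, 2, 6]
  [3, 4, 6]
A^⊗3 =
  [6, 8, 11]
  [4, 6, 9]
  [6, 8, 11]

Each entry (A^⊗3)_ij equals the minimum over all length-3 walks i = v_0 → v_1 → … → v_3 = j of Σ_t A[v_t][v_{t+1}]. For example, for (i, j) = (0, 2) we minimise over 9 possible intermediate vertex sequences; the minimum is 11, attained along the walk 0 → 1 → 0 → 2.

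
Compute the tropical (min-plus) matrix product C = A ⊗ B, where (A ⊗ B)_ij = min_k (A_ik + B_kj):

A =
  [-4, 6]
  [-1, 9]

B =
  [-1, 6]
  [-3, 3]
A ⊗ B =
  [-5, 2]
  [-2, 5]

Apply the min-plus product entry-by-entry:
  C[0][0] = min over k of (A[0][0] + B[0][0] = -4 + -1 = -5, A[0][1] + B[1][0] = 6 + -3 = 3) = -5 (attained at k = 0)
  C[0][1] = min over k of (A[0][0] + B[0][1] = -4 + 6 = 2, A[0][1] + B[1][1] = 6 + 3 = 9) = 2 (attained at k = 0)
  C[1][0] = min over k of (A[1][0] + B[0][0] = -1 + -1 = -2, A[1][1] + B[1][0] = 9 + -3 = 6) = -2 (attained at k = 0)
  C[1][1] = min over k of (A[1][0] + B[0][1] = -1 + 6 = 5, A[1][1] + B[1][1] = 9 + 3 = 12) = 5 (attained at k = 0)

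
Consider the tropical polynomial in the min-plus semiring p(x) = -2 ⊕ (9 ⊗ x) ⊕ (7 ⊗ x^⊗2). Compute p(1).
p(1) = -2

A tropical monomial a ⊗ x^⊗i evaluates to a + i · x. Evaluating each term at x = 1:
  Term 0 contributes -2 + 0 · 1 = -2
  Term 1 contributes 9 + 1 · 1 = 10
  Term 2 contributes 7 + 2 · 1 = 9
p(1) = ⊕ of these = min[-2, 10, 9] = -2.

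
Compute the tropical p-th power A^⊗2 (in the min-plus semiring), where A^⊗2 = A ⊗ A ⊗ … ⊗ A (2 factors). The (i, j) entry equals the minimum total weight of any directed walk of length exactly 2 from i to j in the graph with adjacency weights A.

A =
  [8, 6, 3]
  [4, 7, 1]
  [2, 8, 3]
A^⊗2 =
  [5, 11, 6]
  [3, 9, 4]
  [5, 8, 5]

Each entry (A^⊗2)_ij equals the minimum over all length-2 walks i = v_0 → v_1 → … → v_2 = j of Σ_t A[v_t][v_{t+1}]. For example, for (i, j) = (0, 2) we minimise over 3 possible intermediate vertex sequences; the minimum is 6, attained along the walk 0 → 2 → 2.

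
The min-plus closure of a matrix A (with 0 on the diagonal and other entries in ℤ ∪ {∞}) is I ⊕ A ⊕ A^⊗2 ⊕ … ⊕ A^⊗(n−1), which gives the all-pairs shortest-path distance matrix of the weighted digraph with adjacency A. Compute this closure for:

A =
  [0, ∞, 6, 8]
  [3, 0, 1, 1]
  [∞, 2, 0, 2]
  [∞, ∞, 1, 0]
Closure =
  [0, 8, 6, 8]
  [3, 0, 1, 1]
  [5, 2, 0, 2]
  [6, 3, 1, 0]

This is the Floyd-Warshall all-pairs shortest-path computation. For each intermediate vertex k = 0, 1, …, 3, update dist[i][j] ← min(dist[i][j], dist[i][k] + dist[k][j]). The final matrix gives, for each (i, j), the minimum total weight of any directed path from i to j (possibly empty when i = j).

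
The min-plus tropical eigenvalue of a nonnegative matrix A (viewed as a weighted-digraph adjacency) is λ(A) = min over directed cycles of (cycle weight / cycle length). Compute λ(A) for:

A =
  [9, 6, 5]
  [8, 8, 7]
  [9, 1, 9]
λ(A) = 4

Enumerate directed cycles and compute their means (weight / length). Sample:
  cycle 0 → 0: weight = 9, length = 1, mean = 9/1 ≈ 9.000
  cycle 1 → 1: weight = 8, length = 1, mean = 8/1 ≈ 8.000
  cycle 2 → 2: weight = 9, length = 1, mean = 9/1 ≈ 9.000
  cycle 0 → 1 → 0: weight = 14, length = 2, mean = 14/2 ≈ 7.000
  cycle 0 → 2 → 0: weight = 14, length = 2, mean = 14/2 ≈ 7.000
  cycle 1 → 0 → 1: weight = 14, length = 2, mean = 14/2 ≈ 7.000
Minimum mean = 4.000, attained e.g. along the cycle 1 → 2 → 1 with weight 8 and length 2. So λ(A) = 8/2 = 4.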